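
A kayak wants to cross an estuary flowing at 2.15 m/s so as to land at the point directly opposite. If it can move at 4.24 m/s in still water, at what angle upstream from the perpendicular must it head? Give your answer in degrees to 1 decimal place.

30.5°

To cancel the current, the upstream component of the kayak's velocity must equal the flow: 4.24 sin θ = 2.15.
sin θ = 2.15 / 4.24 = 0.5071.
θ = arcsin(0.5071) = 30.469°.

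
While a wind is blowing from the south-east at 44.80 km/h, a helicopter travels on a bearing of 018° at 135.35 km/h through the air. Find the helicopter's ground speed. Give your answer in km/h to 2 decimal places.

160.72 km/h

Taking east as x and north as y: velocity relative to the air = (41.825, 128.725) km/h; the air relative to ground = (-31.678, 31.678) km/h.
Velocity relative to ground = (41.825, 128.725) + (-31.678, 31.678) = (10.147, 160.404) km/h.
Speed = |(10.147, 160.404)| = 160.725 km/h.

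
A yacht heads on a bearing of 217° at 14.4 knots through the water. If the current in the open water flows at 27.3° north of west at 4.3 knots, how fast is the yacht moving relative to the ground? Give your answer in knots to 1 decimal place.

Taking east as x and north as y: velocity relative to the water = (-8.666, -11.500) knots; the water relative to ground = (-3.821, 1.972) knots.
Velocity relative to ground = (-8.666, -11.500) + (-3.821, 1.972) = (-12.487, -9.528) knots.
Speed = |(-12.487, -9.528)| = 15.707 knots.

15.7 knots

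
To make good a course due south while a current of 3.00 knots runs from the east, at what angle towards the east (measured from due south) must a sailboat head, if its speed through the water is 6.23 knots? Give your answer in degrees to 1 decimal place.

The current pushes perpendicular to the desired track; the heading must have a component into the current equal to 3.00 knots: 6.23 sin θ = 3.00.
sin θ = 0.4815, so θ = 28.786°.

28.8°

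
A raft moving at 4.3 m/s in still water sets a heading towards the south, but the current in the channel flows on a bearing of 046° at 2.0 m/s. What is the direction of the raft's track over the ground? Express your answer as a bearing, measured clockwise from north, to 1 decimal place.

153.7°

Taking east as x and north as y: velocity relative to the water = (0.000, -4.300) m/s; the water relative to ground = (1.439, 1.389) m/s.
Velocity relative to ground = (0.000, -4.300) + (1.439, 1.389) = (1.439, -2.911) m/s.
Bearing = atan2(1.44, -2.91) = 153.70° clockwise from north.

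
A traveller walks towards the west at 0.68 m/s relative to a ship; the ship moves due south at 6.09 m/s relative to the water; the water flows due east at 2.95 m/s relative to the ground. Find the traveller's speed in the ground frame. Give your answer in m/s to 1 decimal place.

6.5 m/s

In east/north components (m/s): traveller relative to ship = (-0.680, 0.000); ship relative to water = (0.000, -6.090); water relative to ground = (2.950, 0.000).
Sum = (2.270, -6.090) m/s.
Speed = |(2.270, -6.090)| = 6.499 m/s.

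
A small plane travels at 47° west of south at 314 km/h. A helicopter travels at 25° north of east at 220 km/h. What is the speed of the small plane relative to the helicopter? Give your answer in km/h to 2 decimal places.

Taking east as x and north as y: small plane velocity = (-229.645, -214.147) km/h; helicopter velocity = (199.388, 92.976) km/h.
Velocity of small plane relative to helicopter = (-229.645, -214.147) − (199.388, 92.976) = (-429.033, -307.124) km/h.
Magnitude = |(-429.033, -307.124)| = 527.631 km/h.

527.63 km/h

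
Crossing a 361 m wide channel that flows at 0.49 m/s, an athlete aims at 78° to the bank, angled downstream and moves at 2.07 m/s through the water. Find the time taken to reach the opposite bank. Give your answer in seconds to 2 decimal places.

The component of the athlete's velocity perpendicular to the bank is 2.07 × sin 78° = 2.025 m/s.
The current is parallel to the bank, so it does not affect the crossing time.
Time = 361 / 2.025 = 178.292 s.

178.29 s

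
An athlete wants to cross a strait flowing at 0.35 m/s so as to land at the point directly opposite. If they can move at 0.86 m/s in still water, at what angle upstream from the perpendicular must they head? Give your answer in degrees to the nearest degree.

24°

To cancel the current, the upstream component of the athlete's velocity must equal the flow: 0.86 sin θ = 0.35.
sin θ = 0.35 / 0.86 = 0.4070.
θ = arcsin(0.4070) = 24.015°.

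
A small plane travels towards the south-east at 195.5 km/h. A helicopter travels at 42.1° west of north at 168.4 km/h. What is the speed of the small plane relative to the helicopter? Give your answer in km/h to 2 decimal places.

Taking east as x and north as y: small plane velocity = (138.239, -138.239) km/h; helicopter velocity = (-112.900, 124.949) km/h.
Velocity of small plane relative to helicopter = (138.239, -138.239) − (-112.900, 124.949) = (251.139, -263.188) km/h.
Magnitude = |(251.139, -263.188)| = 363.784 km/h.

363.78 km/h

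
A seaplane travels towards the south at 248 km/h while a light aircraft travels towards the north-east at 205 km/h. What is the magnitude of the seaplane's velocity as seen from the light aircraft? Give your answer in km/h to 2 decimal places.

Taking east as x and north as y: seaplane velocity = (0.000, -248.000) km/h; light aircraft velocity = (144.957, 144.957) km/h.
Velocity of seaplane relative to light aircraft = (0.000, -248.000) − (144.957, 144.957) = (-144.957, -392.957) km/h.
Magnitude = |(-144.957, -392.957)| = 418.841 km/h.

418.84 km/h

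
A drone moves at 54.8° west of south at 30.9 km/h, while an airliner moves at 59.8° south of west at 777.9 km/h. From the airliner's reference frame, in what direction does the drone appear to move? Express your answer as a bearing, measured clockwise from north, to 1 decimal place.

029.2°

Taking east as x and north as y: drone velocity = (-25.250, -17.812) km/h; airliner velocity = (-391.299, -672.319) km/h.
Velocity of drone relative to airliner = (-25.250, -17.812) − (-391.299, -672.319) = (366.049, 654.508) km/h.
Bearing = atan2(366.05, 654.51) = 29.22° clockwise from north.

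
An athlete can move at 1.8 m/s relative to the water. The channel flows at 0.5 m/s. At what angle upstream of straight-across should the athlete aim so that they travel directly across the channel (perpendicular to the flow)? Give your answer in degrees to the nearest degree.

16°

To cancel the current, the upstream component of the athlete's velocity must equal the flow: 1.8 sin θ = 0.5.
sin θ = 0.5 / 1.8 = 0.2778.
θ = arcsin(0.2778) = 16.128°.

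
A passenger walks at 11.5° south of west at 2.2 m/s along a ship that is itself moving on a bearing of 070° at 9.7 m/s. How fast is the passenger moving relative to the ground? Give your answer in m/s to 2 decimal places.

7.53 m/s

Taking east as x and north as y: ship velocity = (9.115, 3.318) m/s; passenger velocity relative to ship = (-2.156, -0.439) m/s.
Velocity relative to ground = (9.115, 3.318) + (-2.156, -0.439) = (6.959, 2.879) m/s.
Speed = |(6.959, 2.879)| = 7.531 m/s.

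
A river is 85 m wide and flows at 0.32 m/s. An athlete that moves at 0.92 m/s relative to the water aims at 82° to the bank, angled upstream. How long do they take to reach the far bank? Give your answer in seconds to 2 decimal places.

The component of the athlete's velocity perpendicular to the bank is 0.92 × sin 82° = 0.911 m/s.
Only the cross-stream component determines the crossing time; the current contributes nothing perpendicular to the bank.
Time = 85 / 0.911 = 93.299 s.

93.30 s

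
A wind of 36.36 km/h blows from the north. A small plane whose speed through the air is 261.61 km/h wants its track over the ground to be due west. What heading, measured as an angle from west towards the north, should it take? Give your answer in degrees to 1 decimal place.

8.0°

The wind pushes perpendicular to the desired track; the heading must have a component into the wind equal to 36.36 km/h: 261.61 sin θ = 36.36.
sin θ = 0.1390, so θ = 7.989°.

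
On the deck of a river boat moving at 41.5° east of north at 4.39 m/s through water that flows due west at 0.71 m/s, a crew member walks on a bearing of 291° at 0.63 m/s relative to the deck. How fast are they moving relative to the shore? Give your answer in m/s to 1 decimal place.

3.9 m/s

In east/north components (m/s): crew member relative to river boat = (-0.588, 0.226); river boat relative to water = (2.909, 3.288); water relative to ground = (-0.710, 0.000).
Sum = (1.611, 3.514) m/s.
Speed = |(1.611, 3.514)| = 3.865 m/s.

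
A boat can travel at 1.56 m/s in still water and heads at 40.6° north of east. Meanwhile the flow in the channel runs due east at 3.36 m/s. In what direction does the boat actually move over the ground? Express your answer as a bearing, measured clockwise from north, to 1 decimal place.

Taking east as x and north as y: velocity relative to the water = (1.184, 1.015) m/s; the water relative to ground = (3.360, 0.000) m/s.
Velocity relative to ground = (1.184, 1.015) + (3.360, 0.000) = (4.544, 1.015) m/s.
Bearing = atan2(4.54, 1.02) = 77.41° clockwise from north.

077.4°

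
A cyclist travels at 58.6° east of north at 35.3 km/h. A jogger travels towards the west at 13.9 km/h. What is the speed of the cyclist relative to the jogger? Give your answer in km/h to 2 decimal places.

47.72 km/h

Taking east as x and north as y: cyclist velocity = (30.130, 18.392) km/h; jogger velocity = (-13.900, 0.000) km/h.
Velocity of cyclist relative to jogger = (30.130, 18.392) − (-13.900, 0.000) = (44.030, 18.392) km/h.
Magnitude = |(44.030, 18.392)| = 47.717 km/h.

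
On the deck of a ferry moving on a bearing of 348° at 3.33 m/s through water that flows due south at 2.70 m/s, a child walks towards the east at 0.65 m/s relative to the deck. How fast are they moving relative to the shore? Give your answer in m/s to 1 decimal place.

In east/north components (m/s): child relative to ferry = (0.650, 0.000); ferry relative to water = (-0.692, 3.257); water relative to ground = (0.000, -2.700).
Sum = (-0.042, 0.557) m/s.
Speed = |(-0.042, 0.557)| = 0.559 m/s.

0.6 m/s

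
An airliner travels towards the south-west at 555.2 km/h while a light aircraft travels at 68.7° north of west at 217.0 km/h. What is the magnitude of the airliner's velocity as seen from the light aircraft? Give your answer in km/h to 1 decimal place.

Taking east as x and north as y: airliner velocity = (-392.586, -392.586) km/h; light aircraft velocity = (-78.826, 202.177) km/h.
Velocity of airliner relative to light aircraft = (-392.586, -392.586) − (-78.826, 202.177) = (-313.760, -594.763) km/h.
Magnitude = |(-313.760, -594.763)| = 672.449 km/h.

672.4 km/h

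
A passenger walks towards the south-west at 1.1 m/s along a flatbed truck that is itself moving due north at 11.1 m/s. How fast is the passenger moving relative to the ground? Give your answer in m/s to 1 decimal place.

Taking east as x and north as y: flatbed truck velocity = (0.000, 11.100) m/s; passenger velocity relative to flatbed truck = (-0.778, -0.778) m/s.
Velocity relative to ground = (0.000, 11.100) + (-0.778, -0.778) = (-0.778, 10.322) m/s.
Speed = |(-0.778, 10.322)| = 10.351 m/s.

10.4 m/s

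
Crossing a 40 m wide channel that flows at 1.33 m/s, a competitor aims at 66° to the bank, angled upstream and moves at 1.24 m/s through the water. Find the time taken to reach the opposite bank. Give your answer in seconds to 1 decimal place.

35.3 s

The component of the competitor's velocity perpendicular to the bank is 1.24 × sin 66° = 1.133 m/s.
The current is parallel to the bank, so it does not affect the crossing time.
Time = 40 / 1.133 = 35.311 s.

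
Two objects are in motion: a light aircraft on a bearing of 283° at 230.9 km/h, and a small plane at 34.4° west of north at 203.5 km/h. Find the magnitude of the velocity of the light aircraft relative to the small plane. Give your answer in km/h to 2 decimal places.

Taking east as x and north as y: light aircraft velocity = (-224.982, 51.941) km/h; small plane velocity = (-114.971, 167.911) km/h.
Velocity of light aircraft relative to small plane = (-224.982, 51.941) − (-114.971, 167.911) = (-110.011, -115.969) km/h.
Magnitude = |(-110.011, -115.969)| = 159.848 km/h.

159.85 km/h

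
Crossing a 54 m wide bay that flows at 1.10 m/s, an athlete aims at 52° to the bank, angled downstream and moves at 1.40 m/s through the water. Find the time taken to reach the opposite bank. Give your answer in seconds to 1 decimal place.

The component of the athlete's velocity perpendicular to the bank is 1.40 × sin 52° = 1.103 m/s.
The flow acts along the bank and has no component across it.
Time = 54 / 1.103 = 48.948 s.

48.9 s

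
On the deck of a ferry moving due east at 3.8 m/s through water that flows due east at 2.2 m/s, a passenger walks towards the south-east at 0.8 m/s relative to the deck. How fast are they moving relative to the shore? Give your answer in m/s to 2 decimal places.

In east/north components (m/s): passenger relative to ferry = (0.566, -0.566); ferry relative to water = (3.800, 0.000); water relative to ground = (2.200, 0.000).
Sum = (6.566, -0.566) m/s.
Speed = |(6.566, -0.566)| = 6.590 m/s.

6.59 m/s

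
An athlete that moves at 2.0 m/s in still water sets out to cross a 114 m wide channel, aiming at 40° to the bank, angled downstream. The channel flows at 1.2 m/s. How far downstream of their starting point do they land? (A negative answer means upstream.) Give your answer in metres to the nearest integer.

Perpendicular speed = 1.286 m/s; crossing time = 114 / 1.286 = 88.676 s.
Net downstream speed = 2.732 m/s.
Drift = 2.732 × 88.676 = 242.271 m (downstream).

242 m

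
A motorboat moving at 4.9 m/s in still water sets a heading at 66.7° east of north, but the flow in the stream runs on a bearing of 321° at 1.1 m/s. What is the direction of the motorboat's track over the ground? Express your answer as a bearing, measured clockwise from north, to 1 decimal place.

053.7°

Taking east as x and north as y: velocity relative to the water = (4.500, 1.938) m/s; the water relative to ground = (-0.692, 0.855) m/s.
Velocity relative to ground = (4.500, 1.938) + (-0.692, 0.855) = (3.808, 2.793) m/s.
Bearing = atan2(3.81, 2.79) = 53.74° clockwise from north.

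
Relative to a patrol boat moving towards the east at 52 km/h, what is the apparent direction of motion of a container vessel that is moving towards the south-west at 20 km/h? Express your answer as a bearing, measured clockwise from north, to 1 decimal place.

Taking east as x and north as y: container vessel velocity = (-14.142, -14.142) km/h; patrol boat velocity = (52.000, 0.000) km/h.
Velocity of container vessel relative to patrol boat = (-14.142, -14.142) − (52.000, 0.000) = (-66.142, -14.142) km/h.
Bearing = atan2(-66.14, -14.14) = 257.93° clockwise from north.

257.9°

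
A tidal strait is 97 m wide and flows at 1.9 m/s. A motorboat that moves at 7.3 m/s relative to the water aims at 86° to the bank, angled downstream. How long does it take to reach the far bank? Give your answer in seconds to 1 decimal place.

The component of the motorboat's velocity perpendicular to the bank is 7.3 × sin 86° = 7.282 m/s.
The flow acts along the bank and has no component across it.
Time = 97 / 7.282 = 13.320 s.

13.3 s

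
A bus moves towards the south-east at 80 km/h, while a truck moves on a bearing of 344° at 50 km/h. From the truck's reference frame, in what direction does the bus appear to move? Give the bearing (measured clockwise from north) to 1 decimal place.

146.1°

Taking east as x and north as y: bus velocity = (56.569, -56.569) km/h; truck velocity = (-13.782, 48.063) km/h.
Velocity of bus relative to truck = (56.569, -56.569) − (-13.782, 48.063) = (70.350, -104.632) km/h.
Bearing = atan2(70.35, -104.63) = 146.08° clockwise from north.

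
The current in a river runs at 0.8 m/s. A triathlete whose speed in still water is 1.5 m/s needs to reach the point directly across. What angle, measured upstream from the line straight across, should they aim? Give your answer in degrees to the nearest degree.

To cancel the current, the upstream component of the triathlete's velocity must equal the flow: 1.5 sin θ = 0.8.
sin θ = 0.8 / 1.5 = 0.5333.
θ = arcsin(0.5333) = 32.231°.

32°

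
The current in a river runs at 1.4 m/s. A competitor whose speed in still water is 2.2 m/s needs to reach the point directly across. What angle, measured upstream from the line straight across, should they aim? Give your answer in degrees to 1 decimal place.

39.5°

To cancel the current, the upstream component of the competitor's velocity must equal the flow: 2.2 sin θ = 1.4.
sin θ = 1.4 / 2.2 = 0.6364.
θ = arcsin(0.6364) = 39.521°.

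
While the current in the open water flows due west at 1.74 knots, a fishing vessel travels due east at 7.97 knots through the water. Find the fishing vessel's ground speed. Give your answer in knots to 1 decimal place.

Taking east as x and north as y: velocity relative to the water = (7.970, 0.000) knots; the water relative to ground = (-1.740, 0.000) knots.
Velocity relative to ground = (7.970, 0.000) + (-1.740, 0.000) = (6.230, 0.000) knots.
Speed = |(6.230, 0.000)| = 6.230 knots.

6.2 knots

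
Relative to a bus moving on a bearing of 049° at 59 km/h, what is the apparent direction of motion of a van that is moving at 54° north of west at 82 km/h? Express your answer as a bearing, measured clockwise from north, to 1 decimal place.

Taking east as x and north as y: van velocity = (-48.198, 66.339) km/h; bus velocity = (44.528, 38.707) km/h.
Velocity of van relative to bus = (-48.198, 66.339) − (44.528, 38.707) = (-92.726, 27.632) km/h.
Bearing = atan2(-92.73, 27.63) = 286.59° clockwise from north.

286.6°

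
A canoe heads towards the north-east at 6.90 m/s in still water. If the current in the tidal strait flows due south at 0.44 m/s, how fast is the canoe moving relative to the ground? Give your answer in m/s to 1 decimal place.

6.6 m/s

Taking east as x and north as y: velocity relative to the water = (4.879, 4.879) m/s; the water relative to ground = (0.000, -0.440) m/s.
Velocity relative to ground = (4.879, 4.879) + (0.000, -0.440) = (4.879, 4.439) m/s.
Speed = |(4.879, 4.439)| = 6.596 m/s.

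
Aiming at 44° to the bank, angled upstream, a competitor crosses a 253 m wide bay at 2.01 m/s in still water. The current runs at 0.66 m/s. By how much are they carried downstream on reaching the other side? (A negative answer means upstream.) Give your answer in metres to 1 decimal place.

Perpendicular speed = 1.396 m/s; crossing time = 253 / 1.396 = 181.198 s.
Net downstream speed = -0.786 m/s.
Drift = -0.786 × 181.198 = -142.399 m (upstream).

-142.4 m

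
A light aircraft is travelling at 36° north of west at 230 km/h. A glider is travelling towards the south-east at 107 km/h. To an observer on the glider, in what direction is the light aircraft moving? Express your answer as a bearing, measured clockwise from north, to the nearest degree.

Taking east as x and north as y: light aircraft velocity = (-186.074, 135.191) km/h; glider velocity = (75.660, -75.660) km/h.
Velocity of light aircraft relative to glider = (-186.074, 135.191) − (75.660, -75.660) = (-261.734, 210.851) km/h.
Bearing = atan2(-261.73, 210.85) = 308.85° clockwise from north.

309°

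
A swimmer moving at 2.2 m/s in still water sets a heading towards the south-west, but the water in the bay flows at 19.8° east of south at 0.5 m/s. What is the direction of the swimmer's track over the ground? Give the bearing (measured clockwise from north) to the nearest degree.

Taking east as x and north as y: velocity relative to the water = (-1.556, -1.556) m/s; the water relative to ground = (0.169, -0.470) m/s.
Velocity relative to ground = (-1.556, -1.556) + (0.169, -0.470) = (-1.386, -2.026) m/s.
Bearing = atan2(-1.39, -2.03) = 214.38° clockwise from north.

214°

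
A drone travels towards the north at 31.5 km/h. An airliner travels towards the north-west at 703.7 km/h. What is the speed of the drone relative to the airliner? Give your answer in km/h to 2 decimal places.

Taking east as x and north as y: drone velocity = (0.000, 31.500) km/h; airliner velocity = (-497.591, 497.591) km/h.
Velocity of drone relative to airliner = (0.000, 31.500) − (-497.591, 497.591) = (497.591, -466.091) km/h.
Magnitude = |(497.591, -466.091)| = 681.790 km/h.

681.79 km/h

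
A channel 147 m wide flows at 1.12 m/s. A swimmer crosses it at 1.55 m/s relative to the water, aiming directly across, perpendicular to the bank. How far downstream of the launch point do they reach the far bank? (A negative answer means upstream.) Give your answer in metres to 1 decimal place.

106.2 m

Perpendicular speed = 1.550 m/s; crossing time = 147 / 1.550 = 94.839 s.
Net downstream speed = 1.120 m/s.
Drift = 1.120 × 94.839 = 106.219 m (downstream).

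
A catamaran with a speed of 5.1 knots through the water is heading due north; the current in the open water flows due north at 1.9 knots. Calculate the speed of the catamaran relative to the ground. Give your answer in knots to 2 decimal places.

7.00 knots

Taking east as x and north as y: velocity relative to the water = (0.000, 5.100) knots; the water relative to ground = (0.000, 1.900) knots.
Velocity relative to ground = (0.000, 5.100) + (0.000, 1.900) = (0.000, 7.000) knots.
Speed = |(0.000, 7.000)| = 7.000 knots.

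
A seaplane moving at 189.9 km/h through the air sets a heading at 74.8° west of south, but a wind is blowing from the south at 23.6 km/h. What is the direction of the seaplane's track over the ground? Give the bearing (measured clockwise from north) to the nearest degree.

262°

Taking east as x and north as y: velocity relative to the air = (-183.257, -49.790) km/h; the air relative to ground = (0.000, 23.600) km/h.
Velocity relative to ground = (-183.257, -49.790) + (0.000, 23.600) = (-183.257, -26.190) km/h.
Bearing = atan2(-183.26, -26.19) = 261.87° clockwise from north.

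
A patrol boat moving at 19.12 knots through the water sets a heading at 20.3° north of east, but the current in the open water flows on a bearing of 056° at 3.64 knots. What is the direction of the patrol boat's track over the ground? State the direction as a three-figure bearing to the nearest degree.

Taking east as x and north as y: velocity relative to the water = (17.932, 6.633) knots; the water relative to ground = (3.018, 2.035) knots.
Velocity relative to ground = (17.932, 6.633) + (3.018, 2.035) = (20.950, 8.669) knots.
Bearing = atan2(20.95, 8.67) = 67.52° clockwise from north.

068°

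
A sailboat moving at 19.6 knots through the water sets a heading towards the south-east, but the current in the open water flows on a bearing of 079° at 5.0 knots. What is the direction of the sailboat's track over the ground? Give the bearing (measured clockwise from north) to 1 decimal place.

124.5°

Taking east as x and north as y: velocity relative to the water = (13.859, -13.859) knots; the water relative to ground = (4.908, 0.954) knots.
Velocity relative to ground = (13.859, -13.859) + (4.908, 0.954) = (18.767, -12.905) knots.
Bearing = atan2(18.77, -12.91) = 124.51° clockwise from north.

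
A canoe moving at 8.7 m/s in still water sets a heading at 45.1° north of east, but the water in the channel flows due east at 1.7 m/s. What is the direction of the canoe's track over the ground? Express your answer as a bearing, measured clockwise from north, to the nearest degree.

Taking east as x and north as y: velocity relative to the water = (6.141, 6.163) m/s; the water relative to ground = (1.700, 0.000) m/s.
Velocity relative to ground = (6.141, 6.163) + (1.700, 0.000) = (7.841, 6.163) m/s.
Bearing = atan2(7.84, 6.16) = 51.84° clockwise from north.

052°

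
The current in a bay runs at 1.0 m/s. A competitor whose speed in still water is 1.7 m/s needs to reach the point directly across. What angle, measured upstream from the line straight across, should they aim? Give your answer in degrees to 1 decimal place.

To cancel the current, the upstream component of the competitor's velocity must equal the flow: 1.7 sin θ = 1.0.
sin θ = 1.0 / 1.7 = 0.5882.
θ = arcsin(0.5882) = 36.032°.

36.0°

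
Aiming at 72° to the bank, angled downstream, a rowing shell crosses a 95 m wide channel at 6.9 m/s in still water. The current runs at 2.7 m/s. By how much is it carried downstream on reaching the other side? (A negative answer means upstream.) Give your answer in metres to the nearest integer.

70 m

Perpendicular speed = 6.562 m/s; crossing time = 95 / 6.562 = 14.477 s.
Net downstream speed = 4.832 m/s.
Drift = 4.832 × 14.477 = 69.954 m (downstream).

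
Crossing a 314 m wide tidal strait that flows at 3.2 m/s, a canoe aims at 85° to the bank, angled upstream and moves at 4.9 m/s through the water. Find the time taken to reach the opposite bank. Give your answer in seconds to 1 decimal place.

The component of the canoe's velocity perpendicular to the bank is 4.9 × sin 85° = 4.881 m/s.
Only the cross-stream component determines the crossing time; the current contributes nothing perpendicular to the bank.
Time = 314 / 4.881 = 64.326 s.

64.3 s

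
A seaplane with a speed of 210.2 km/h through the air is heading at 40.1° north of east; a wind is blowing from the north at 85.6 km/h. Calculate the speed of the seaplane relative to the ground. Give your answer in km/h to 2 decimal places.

168.32 km/h

Taking east as x and north as y: velocity relative to the air = (160.786, 135.395) km/h; the air relative to ground = (0.000, -85.600) km/h.
Velocity relative to ground = (160.786, 135.395) + (0.000, -85.600) = (160.786, 49.795) km/h.
Speed = |(160.786, 49.795)| = 168.321 km/h.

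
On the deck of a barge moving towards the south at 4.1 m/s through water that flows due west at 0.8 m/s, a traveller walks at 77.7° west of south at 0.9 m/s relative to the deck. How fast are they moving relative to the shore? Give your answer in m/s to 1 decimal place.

In east/north components (m/s): traveller relative to barge = (-0.879, -0.192); barge relative to water = (0.000, -4.100); water relative to ground = (-0.800, 0.000).
Sum = (-1.679, -4.292) m/s.
Speed = |(-1.679, -4.292)| = 4.609 m/s.

4.6 m/s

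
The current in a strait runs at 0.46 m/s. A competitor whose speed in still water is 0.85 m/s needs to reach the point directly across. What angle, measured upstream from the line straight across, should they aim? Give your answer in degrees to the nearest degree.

To cancel the current, the upstream component of the competitor's velocity must equal the flow: 0.85 sin θ = 0.46.
sin θ = 0.46 / 0.85 = 0.5412.
θ = arcsin(0.5412) = 32.764°.

33°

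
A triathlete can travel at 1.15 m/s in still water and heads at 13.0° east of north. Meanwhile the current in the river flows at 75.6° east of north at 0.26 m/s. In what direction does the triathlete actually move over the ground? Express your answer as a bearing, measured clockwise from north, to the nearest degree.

023°

Taking east as x and north as y: velocity relative to the water = (0.259, 1.121) m/s; the water relative to ground = (0.252, 0.065) m/s.
Velocity relative to ground = (0.259, 1.121) + (0.252, 0.065) = (0.511, 1.185) m/s.
Bearing = atan2(0.51, 1.19) = 23.30° clockwise from north.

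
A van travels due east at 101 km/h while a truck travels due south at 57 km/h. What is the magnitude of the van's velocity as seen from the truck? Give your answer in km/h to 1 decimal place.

Taking east as x and north as y: van velocity = (101.000, 0.000) km/h; truck velocity = (0.000, -57.000) km/h.
Velocity of van relative to truck = (101.000, 0.000) − (0.000, -57.000) = (101.000, 57.000) km/h.
Magnitude = |(101.000, 57.000)| = 115.974 km/h.

116.0 km/h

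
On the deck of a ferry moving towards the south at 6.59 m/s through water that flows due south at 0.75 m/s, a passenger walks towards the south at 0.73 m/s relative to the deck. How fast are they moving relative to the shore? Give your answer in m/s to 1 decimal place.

In east/north components (m/s): passenger relative to ferry = (0.000, -0.730); ferry relative to water = (0.000, -6.590); water relative to ground = (0.000, -0.750).
Sum = (0.000, -8.070) m/s.
Speed = |(0.000, -8.070)| = 8.070 m/s.

8.1 m/s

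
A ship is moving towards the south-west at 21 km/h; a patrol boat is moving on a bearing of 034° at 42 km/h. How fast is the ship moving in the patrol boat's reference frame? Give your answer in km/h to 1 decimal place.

Taking east as x and north as y: ship velocity = (-14.849, -14.849) km/h; patrol boat velocity = (23.486, 34.820) km/h.
Velocity of ship relative to patrol boat = (-14.849, -14.849) − (23.486, 34.820) = (-38.335, -49.669) km/h.
Magnitude = |(-38.335, -49.669)| = 62.742 km/h.

62.7 km/h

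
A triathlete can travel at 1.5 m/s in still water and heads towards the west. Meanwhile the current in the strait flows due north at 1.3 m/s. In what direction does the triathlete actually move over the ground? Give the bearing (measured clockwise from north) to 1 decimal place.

310.9°

Taking east as x and north as y: velocity relative to the water = (-1.500, 0.000) m/s; the water relative to ground = (0.000, 1.300) m/s.
Velocity relative to ground = (-1.500, 0.000) + (0.000, 1.300) = (-1.500, 1.300) m/s.
Bearing = atan2(-1.50, 1.30) = 310.91° clockwise from north.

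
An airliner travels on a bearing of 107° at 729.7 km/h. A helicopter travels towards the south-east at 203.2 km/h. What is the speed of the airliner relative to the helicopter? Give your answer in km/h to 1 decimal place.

558.5 km/h

Taking east as x and north as y: airliner velocity = (697.816, -213.344) km/h; helicopter velocity = (143.684, -143.684) km/h.
Velocity of airliner relative to helicopter = (697.816, -213.344) − (143.684, -143.684) = (554.131, -69.660) km/h.
Magnitude = |(554.131, -69.660)| = 558.493 km/h.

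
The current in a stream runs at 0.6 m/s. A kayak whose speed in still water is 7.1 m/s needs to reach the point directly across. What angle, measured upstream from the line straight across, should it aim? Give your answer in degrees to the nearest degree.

5°

To cancel the current, the upstream component of the kayak's velocity must equal the flow: 7.1 sin θ = 0.6.
sin θ = 0.6 / 7.1 = 0.0845.
θ = arcsin(0.0845) = 4.848°.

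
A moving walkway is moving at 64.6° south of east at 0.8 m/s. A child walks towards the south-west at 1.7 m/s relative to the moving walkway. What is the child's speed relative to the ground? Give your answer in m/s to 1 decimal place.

2.1 m/s

Taking east as x and north as y: moving walkway velocity = (0.343, -0.723) m/s; child velocity relative to moving walkway = (-1.202, -1.202) m/s.
Velocity relative to ground = (0.343, -0.723) + (-1.202, -1.202) = (-0.859, -1.925) m/s.
Speed = |(-0.859, -1.925)| = 2.108 m/s.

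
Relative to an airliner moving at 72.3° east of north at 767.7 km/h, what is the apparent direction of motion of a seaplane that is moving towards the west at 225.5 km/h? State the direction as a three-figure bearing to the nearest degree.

Taking east as x and north as y: seaplane velocity = (-225.500, 0.000) km/h; airliner velocity = (731.358, 233.406) km/h.
Velocity of seaplane relative to airliner = (-225.500, 0.000) − (731.358, 233.406) = (-956.858, -233.406) km/h.
Bearing = atan2(-956.86, -233.41) = 256.29° clockwise from north.

256°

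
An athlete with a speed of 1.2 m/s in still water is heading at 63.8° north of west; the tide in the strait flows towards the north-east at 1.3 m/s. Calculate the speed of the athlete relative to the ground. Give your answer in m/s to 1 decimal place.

Taking east as x and north as y: velocity relative to the water = (-0.530, 1.077) m/s; the water relative to ground = (0.919, 0.919) m/s.
Velocity relative to ground = (-0.530, 1.077) + (0.919, 0.919) = (0.389, 1.996) m/s.
Speed = |(0.389, 1.996)| = 2.034 m/s.

2.0 m/s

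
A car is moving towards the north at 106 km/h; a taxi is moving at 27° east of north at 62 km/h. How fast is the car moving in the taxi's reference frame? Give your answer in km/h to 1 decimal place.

58.0 km/h

Taking east as x and north as y: car velocity = (0.000, 106.000) km/h; taxi velocity = (28.147, 55.242) km/h.
Velocity of car relative to taxi = (0.000, 106.000) − (28.147, 55.242) = (-28.147, 50.758) km/h.
Magnitude = |(-28.147, 50.758)| = 58.040 km/h.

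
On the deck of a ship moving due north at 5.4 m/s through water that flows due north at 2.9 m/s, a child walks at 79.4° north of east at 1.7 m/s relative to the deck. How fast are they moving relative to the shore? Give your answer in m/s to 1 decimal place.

10.0 m/s

In east/north components (m/s): child relative to ship = (0.313, 1.671); ship relative to water = (0.000, 5.400); water relative to ground = (0.000, 2.900).
Sum = (0.313, 9.971) m/s.
Speed = |(0.313, 9.971)| = 9.976 m/s.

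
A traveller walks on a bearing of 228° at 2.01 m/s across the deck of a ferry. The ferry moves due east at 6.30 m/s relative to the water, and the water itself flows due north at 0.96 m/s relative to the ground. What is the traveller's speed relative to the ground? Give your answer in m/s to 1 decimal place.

In east/north components (m/s): traveller relative to ferry = (-1.494, -1.345); ferry relative to water = (6.300, 0.000); water relative to ground = (0.000, 0.960).
Sum = (4.806, -0.385) m/s.
Speed = |(4.806, -0.385)| = 4.822 m/s.

4.8 m/s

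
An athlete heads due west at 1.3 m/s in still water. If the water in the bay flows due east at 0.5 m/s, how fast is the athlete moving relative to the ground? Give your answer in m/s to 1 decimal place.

0.8 m/s

Taking east as x and north as y: velocity relative to the water = (-1.300, 0.000) m/s; the water relative to ground = (0.500, 0.000) m/s.
Velocity relative to ground = (-1.300, 0.000) + (0.500, 0.000) = (-0.800, 0.000) m/s.
Speed = |(-0.800, 0.000)| = 0.800 m/s.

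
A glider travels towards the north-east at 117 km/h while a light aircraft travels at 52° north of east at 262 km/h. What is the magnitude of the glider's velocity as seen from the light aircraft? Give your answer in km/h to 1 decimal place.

146.6 km/h

Taking east as x and north as y: glider velocity = (82.731, 82.731) km/h; light aircraft velocity = (161.303, 206.459) km/h.
Velocity of glider relative to light aircraft = (82.731, 82.731) − (161.303, 206.459) = (-78.572, -123.727) km/h.
Magnitude = |(-78.572, -123.727)| = 146.567 km/h.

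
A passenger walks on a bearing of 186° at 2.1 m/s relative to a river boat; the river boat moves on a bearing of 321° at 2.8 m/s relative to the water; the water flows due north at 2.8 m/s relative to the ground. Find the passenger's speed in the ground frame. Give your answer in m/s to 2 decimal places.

In east/north components (m/s): passenger relative to river boat = (-0.220, -2.088); river boat relative to water = (-1.762, 2.176); water relative to ground = (0.000, 2.800).
Sum = (-1.982, 2.888) m/s.
Speed = |(-1.982, 2.888)| = 3.502 m/s.

3.50 m/s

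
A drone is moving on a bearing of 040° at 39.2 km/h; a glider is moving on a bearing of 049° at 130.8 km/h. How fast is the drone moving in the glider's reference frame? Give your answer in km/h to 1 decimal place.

92.3 km/h

Taking east as x and north as y: drone velocity = (25.197, 30.029) km/h; glider velocity = (98.716, 85.813) km/h.
Velocity of drone relative to glider = (25.197, 30.029) − (98.716, 85.813) = (-73.519, -55.784) km/h.
Magnitude = |(-73.519, -55.784)| = 92.287 km/h.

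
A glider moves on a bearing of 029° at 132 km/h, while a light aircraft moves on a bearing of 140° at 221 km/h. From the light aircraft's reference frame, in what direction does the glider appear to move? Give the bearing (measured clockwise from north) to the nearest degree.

345°

Taking east as x and north as y: glider velocity = (63.995, 115.450) km/h; light aircraft velocity = (142.056, -169.296) km/h.
Velocity of glider relative to light aircraft = (63.995, 115.450) − (142.056, -169.296) = (-78.061, 284.746) km/h.
Bearing = atan2(-78.06, 284.75) = 344.67° clockwise from north.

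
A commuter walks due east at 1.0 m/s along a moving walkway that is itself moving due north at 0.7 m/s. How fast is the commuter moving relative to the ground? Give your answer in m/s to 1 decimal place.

1.2 m/s

Taking east as x and north as y: moving walkway velocity = (0.000, 0.700) m/s; commuter velocity relative to moving walkway = (1.000, 0.000) m/s.
Velocity relative to ground = (0.000, 0.700) + (1.000, 0.000) = (1.000, 0.700) m/s.
Speed = |(1.000, 0.700)| = 1.221 m/s.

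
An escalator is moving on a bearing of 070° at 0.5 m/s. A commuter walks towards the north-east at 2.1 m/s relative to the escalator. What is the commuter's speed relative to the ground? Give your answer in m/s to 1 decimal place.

2.6 m/s

Taking east as x and north as y: escalator velocity = (0.470, 0.171) m/s; commuter velocity relative to escalator = (1.485, 1.485) m/s.
Velocity relative to ground = (0.470, 0.171) + (1.485, 1.485) = (1.955, 1.656) m/s.
Speed = |(1.955, 1.656)| = 2.562 m/s.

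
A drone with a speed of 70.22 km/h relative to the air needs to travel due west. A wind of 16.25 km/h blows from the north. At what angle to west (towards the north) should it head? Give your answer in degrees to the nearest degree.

The wind pushes perpendicular to the desired track; the heading must have a component into the wind equal to 16.25 km/h: 70.22 sin θ = 16.25.
sin θ = 0.2314, so θ = 13.380°.

13°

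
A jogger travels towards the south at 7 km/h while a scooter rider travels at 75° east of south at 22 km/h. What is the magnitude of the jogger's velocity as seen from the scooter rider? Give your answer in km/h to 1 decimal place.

Taking east as x and north as y: jogger velocity = (0.000, -7.000) km/h; scooter rider velocity = (21.250, -5.694) km/h.
Velocity of jogger relative to scooter rider = (0.000, -7.000) − (21.250, -5.694) = (-21.250, -1.306) km/h.
Magnitude = |(-21.250, -1.306)| = 21.290 km/h.

21.3 km/h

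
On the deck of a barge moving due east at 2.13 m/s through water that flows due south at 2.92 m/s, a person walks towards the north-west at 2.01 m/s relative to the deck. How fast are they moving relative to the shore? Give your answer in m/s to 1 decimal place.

In east/north components (m/s): person relative to barge = (-1.421, 1.421); barge relative to water = (2.130, 0.000); water relative to ground = (0.000, -2.920).
Sum = (0.709, -1.499) m/s.
Speed = |(0.709, -1.499)| = 1.658 m/s.

1.7 m/s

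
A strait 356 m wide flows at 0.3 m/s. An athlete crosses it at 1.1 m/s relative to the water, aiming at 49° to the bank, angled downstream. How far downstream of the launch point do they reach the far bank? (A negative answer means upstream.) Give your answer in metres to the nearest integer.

Perpendicular speed = 0.830 m/s; crossing time = 356 / 0.830 = 428.822 s.
Net downstream speed = 1.022 m/s.
Drift = 1.022 × 428.822 = 438.113 m (downstream).

438 m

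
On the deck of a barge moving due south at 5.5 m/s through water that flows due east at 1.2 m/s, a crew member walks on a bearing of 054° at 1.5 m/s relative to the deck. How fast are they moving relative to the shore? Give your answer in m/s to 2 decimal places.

In east/north components (m/s): crew member relative to barge = (1.214, 0.882); barge relative to water = (0.000, -5.500); water relative to ground = (1.200, 0.000).
Sum = (2.414, -4.618) m/s.
Speed = |(2.414, -4.618)| = 5.211 m/s.

5.21 m/s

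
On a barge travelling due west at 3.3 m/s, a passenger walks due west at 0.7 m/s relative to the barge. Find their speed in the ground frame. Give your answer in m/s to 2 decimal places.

4.00 m/s

Taking east as x and north as y: barge velocity = (-3.300, 0.000) m/s; passenger velocity relative to barge = (-0.700, 0.000) m/s.
Velocity relative to ground = (-3.300, 0.000) + (-0.700, 0.000) = (-4.000, 0.000) m/s.
Speed = |(-4.000, 0.000)| = 4.000 m/s.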